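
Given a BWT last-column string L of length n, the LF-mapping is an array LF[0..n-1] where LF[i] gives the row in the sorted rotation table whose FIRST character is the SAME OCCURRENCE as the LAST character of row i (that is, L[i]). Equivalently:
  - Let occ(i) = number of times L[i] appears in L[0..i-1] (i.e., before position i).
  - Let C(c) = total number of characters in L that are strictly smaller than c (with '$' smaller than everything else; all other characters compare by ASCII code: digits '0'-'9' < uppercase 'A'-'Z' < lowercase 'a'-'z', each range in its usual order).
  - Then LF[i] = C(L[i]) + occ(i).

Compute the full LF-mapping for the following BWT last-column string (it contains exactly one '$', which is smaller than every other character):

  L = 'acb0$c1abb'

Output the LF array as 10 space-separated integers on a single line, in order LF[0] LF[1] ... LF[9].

Answer: 3 8 5 1 0 9 2 4 6 7

Derivation:
Char counts: '$':1, '0':1, '1':1, 'a':2, 'b':3, 'c':2
C (first-col start): C('$')=0, C('0')=1, C('1')=2, C('a')=3, C('b')=5, C('c')=8
L[0]='a': occ=0, LF[0]=C('a')+0=3+0=3
L[1]='c': occ=0, LF[1]=C('c')+0=8+0=8
L[2]='b': occ=0, LF[2]=C('b')+0=5+0=5
L[3]='0': occ=0, LF[3]=C('0')+0=1+0=1
L[4]='$': occ=0, LF[4]=C('$')+0=0+0=0
L[5]='c': occ=1, LF[5]=C('c')+1=8+1=9
L[6]='1': occ=0, LF[6]=C('1')+0=2+0=2
L[7]='a': occ=1, LF[7]=C('a')+1=3+1=4
L[8]='b': occ=1, LF[8]=C('b')+1=5+1=6
L[9]='b': occ=2, LF[9]=C('b')+2=5+2=7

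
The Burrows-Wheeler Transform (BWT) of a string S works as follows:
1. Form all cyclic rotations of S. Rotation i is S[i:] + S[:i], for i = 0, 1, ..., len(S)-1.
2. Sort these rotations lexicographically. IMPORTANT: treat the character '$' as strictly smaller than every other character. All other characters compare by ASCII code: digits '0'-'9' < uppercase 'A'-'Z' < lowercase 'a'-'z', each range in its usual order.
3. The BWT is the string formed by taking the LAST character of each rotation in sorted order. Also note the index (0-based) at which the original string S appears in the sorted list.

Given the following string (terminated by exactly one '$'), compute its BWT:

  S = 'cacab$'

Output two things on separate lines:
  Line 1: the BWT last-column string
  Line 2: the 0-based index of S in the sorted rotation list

All 6 rotations (rotation i = S[i:]+S[:i]):
  rot[0] = cacab$
  rot[1] = acab$c
  rot[2] = cab$ca
  rot[3] = ab$cac
  rot[4] = b$caca
  rot[5] = $cacab
Sorted (with $ < everything):
  sorted[0] = $cacab  (last char: 'b')
  sorted[1] = ab$cac  (last char: 'c')
  sorted[2] = acab$c  (last char: 'c')
  sorted[3] = b$caca  (last char: 'a')
  sorted[4] = cab$ca  (last char: 'a')
  sorted[5] = cacab$  (last char: '$')
Last column: bccaa$
Original string S is at sorted index 5

Answer: bccaa$
5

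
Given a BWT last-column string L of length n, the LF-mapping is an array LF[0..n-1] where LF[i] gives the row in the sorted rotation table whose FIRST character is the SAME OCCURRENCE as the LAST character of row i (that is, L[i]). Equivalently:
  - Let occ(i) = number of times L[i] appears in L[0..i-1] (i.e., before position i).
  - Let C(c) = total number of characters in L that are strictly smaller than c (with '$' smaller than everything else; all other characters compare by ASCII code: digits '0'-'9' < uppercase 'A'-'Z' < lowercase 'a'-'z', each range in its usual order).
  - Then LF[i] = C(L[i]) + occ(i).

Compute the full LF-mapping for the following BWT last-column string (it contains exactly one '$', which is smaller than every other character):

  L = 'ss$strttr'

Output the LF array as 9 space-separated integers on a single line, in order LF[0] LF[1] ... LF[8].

Answer: 3 4 0 5 6 1 7 8 2

Derivation:
Char counts: '$':1, 'r':2, 's':3, 't':3
C (first-col start): C('$')=0, C('r')=1, C('s')=3, C('t')=6
L[0]='s': occ=0, LF[0]=C('s')+0=3+0=3
L[1]='s': occ=1, LF[1]=C('s')+1=3+1=4
L[2]='$': occ=0, LF[2]=C('$')+0=0+0=0
L[3]='s': occ=2, LF[3]=C('s')+2=3+2=5
L[4]='t': occ=0, LF[4]=C('t')+0=6+0=6
L[5]='r': occ=0, LF[5]=C('r')+0=1+0=1
L[6]='t': occ=1, LF[6]=C('t')+1=6+1=7
L[7]='t': occ=2, LF[7]=C('t')+2=6+2=8
L[8]='r': occ=1, LF[8]=C('r')+1=1+1=2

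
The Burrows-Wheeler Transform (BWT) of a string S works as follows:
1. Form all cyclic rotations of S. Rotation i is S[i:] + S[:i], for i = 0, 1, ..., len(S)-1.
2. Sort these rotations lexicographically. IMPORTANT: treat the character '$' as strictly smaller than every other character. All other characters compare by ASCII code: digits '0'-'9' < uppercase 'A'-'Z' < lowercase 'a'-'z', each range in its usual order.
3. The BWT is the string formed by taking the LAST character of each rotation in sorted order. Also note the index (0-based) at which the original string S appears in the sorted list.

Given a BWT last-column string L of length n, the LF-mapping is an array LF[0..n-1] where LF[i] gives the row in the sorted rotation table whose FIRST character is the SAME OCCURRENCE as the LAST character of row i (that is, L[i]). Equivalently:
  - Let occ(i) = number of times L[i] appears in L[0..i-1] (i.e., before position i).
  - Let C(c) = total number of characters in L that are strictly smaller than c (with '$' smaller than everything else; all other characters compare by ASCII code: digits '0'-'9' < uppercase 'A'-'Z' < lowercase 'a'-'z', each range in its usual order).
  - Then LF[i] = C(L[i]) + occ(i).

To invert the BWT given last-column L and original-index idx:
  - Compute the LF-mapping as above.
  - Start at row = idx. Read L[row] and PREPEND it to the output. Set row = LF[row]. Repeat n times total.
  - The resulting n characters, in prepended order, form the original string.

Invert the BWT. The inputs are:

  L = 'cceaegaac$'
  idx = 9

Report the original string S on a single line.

LF mapping: 4 5 7 1 8 9 2 3 6 0
Walk LF starting at row 9, prepending L[row]:
  step 1: row=9, L[9]='$', prepend. Next row=LF[9]=0
  step 2: row=0, L[0]='c', prepend. Next row=LF[0]=4
  step 3: row=4, L[4]='e', prepend. Next row=LF[4]=8
  step 4: row=8, L[8]='c', prepend. Next row=LF[8]=6
  step 5: row=6, L[6]='a', prepend. Next row=LF[6]=2
  step 6: row=2, L[2]='e', prepend. Next row=LF[2]=7
  step 7: row=7, L[7]='a', prepend. Next row=LF[7]=3
  step 8: row=3, L[3]='a', prepend. Next row=LF[3]=1
  step 9: row=1, L[1]='c', prepend. Next row=LF[1]=5
  step 10: row=5, L[5]='g', prepend. Next row=LF[5]=9
Reversed output: gcaaeacec$

Answer: gcaaeacec$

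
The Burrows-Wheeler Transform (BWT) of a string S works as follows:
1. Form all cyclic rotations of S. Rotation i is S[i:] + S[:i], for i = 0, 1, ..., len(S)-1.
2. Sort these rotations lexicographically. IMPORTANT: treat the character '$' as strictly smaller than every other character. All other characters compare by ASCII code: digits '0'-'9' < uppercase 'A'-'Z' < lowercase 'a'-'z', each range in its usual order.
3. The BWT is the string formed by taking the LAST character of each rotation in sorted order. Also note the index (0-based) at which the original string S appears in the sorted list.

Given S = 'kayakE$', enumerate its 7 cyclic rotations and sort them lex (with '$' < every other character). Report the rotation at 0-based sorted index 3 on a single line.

Answer: ayakE$k

Derivation:
All 7 rotations (rotation i = S[i:]+S[:i]):
  rot[0] = kayakE$
  rot[1] = ayakE$k
  rot[2] = yakE$ka
  rot[3] = akE$kay
  rot[4] = kE$kaya
  rot[5] = E$kayak
  rot[6] = $kayakE
Sorted (with $ < everything):
  sorted[0] = $kayakE
  sorted[1] = E$kayak
  sorted[2] = akE$kay
  sorted[3] = ayakE$k
  sorted[4] = kE$kaya
  sorted[5] = kayakE$
  sorted[6] = yakE$ka
sorted[3] = ayakE$k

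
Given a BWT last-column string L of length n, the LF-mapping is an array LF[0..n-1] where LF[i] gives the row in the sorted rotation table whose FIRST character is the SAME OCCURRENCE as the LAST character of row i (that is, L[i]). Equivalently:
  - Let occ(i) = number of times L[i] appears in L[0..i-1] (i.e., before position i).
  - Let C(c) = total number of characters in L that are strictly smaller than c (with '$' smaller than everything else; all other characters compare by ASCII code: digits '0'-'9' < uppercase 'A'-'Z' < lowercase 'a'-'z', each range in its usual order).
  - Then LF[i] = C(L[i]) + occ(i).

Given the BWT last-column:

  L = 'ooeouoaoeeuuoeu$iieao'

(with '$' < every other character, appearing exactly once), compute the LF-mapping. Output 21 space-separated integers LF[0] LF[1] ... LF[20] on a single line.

Char counts: '$':1, 'a':2, 'e':5, 'i':2, 'o':7, 'u':4
C (first-col start): C('$')=0, C('a')=1, C('e')=3, C('i')=8, C('o')=10, C('u')=17
L[0]='o': occ=0, LF[0]=C('o')+0=10+0=10
L[1]='o': occ=1, LF[1]=C('o')+1=10+1=11
L[2]='e': occ=0, LF[2]=C('e')+0=3+0=3
L[3]='o': occ=2, LF[3]=C('o')+2=10+2=12
L[4]='u': occ=0, LF[4]=C('u')+0=17+0=17
L[5]='o': occ=3, LF[5]=C('o')+3=10+3=13
L[6]='a': occ=0, LF[6]=C('a')+0=1+0=1
L[7]='o': occ=4, LF[7]=C('o')+4=10+4=14
L[8]='e': occ=1, LF[8]=C('e')+1=3+1=4
L[9]='e': occ=2, LF[9]=C('e')+2=3+2=5
L[10]='u': occ=1, LF[10]=C('u')+1=17+1=18
L[11]='u': occ=2, LF[11]=C('u')+2=17+2=19
L[12]='o': occ=5, LF[12]=C('o')+5=10+5=15
L[13]='e': occ=3, LF[13]=C('e')+3=3+3=6
L[14]='u': occ=3, LF[14]=C('u')+3=17+3=20
L[15]='$': occ=0, LF[15]=C('$')+0=0+0=0
L[16]='i': occ=0, LF[16]=C('i')+0=8+0=8
L[17]='i': occ=1, LF[17]=C('i')+1=8+1=9
L[18]='e': occ=4, LF[18]=C('e')+4=3+4=7
L[19]='a': occ=1, LF[19]=C('a')+1=1+1=2
L[20]='o': occ=6, LF[20]=C('o')+6=10+6=16

Answer: 10 11 3 12 17 13 1 14 4 5 18 19 15 6 20 0 8 9 7 2 16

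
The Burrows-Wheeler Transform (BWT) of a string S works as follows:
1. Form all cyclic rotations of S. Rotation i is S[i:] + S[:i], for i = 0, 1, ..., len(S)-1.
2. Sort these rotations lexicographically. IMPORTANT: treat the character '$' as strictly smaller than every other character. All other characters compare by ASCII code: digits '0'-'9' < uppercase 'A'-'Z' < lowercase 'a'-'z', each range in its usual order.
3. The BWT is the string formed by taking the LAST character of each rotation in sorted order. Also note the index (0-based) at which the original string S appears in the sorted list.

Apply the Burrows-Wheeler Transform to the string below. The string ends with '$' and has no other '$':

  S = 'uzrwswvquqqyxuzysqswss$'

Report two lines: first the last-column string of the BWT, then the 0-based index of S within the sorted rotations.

All 23 rotations (rotation i = S[i:]+S[:i]):
  rot[0] = uzrwswvquqqyxuzysqswss$
  rot[1] = zrwswvquqqyxuzysqswss$u
  rot[2] = rwswvquqqyxuzysqswss$uz
  rot[3] = wswvquqqyxuzysqswss$uzr
  rot[4] = swvquqqyxuzysqswss$uzrw
  rot[5] = wvquqqyxuzysqswss$uzrws
  rot[6] = vquqqyxuzysqswss$uzrwsw
  rot[7] = quqqyxuzysqswss$uzrwswv
  rot[8] = uqqyxuzysqswss$uzrwswvq
  rot[9] = qqyxuzysqswss$uzrwswvqu
  rot[10] = qyxuzysqswss$uzrwswvquq
  rot[11] = yxuzysqswss$uzrwswvquqq
  rot[12] = xuzysqswss$uzrwswvquqqy
  rot[13] = uzysqswss$uzrwswvquqqyx
  rot[14] = zysqswss$uzrwswvquqqyxu
  rot[15] = ysqswss$uzrwswvquqqyxuz
  rot[16] = sqswss$uzrwswvquqqyxuzy
  rot[17] = qswss$uzrwswvquqqyxuzys
  rot[18] = swss$uzrwswvquqqyxuzysq
  rot[19] = wss$uzrwswvquqqyxuzysqs
  rot[20] = ss$uzrwswvquqqyxuzysqsw
  rot[21] = s$uzrwswvquqqyxuzysqsws
  rot[22] = $uzrwswvquqqyxuzysqswss
Sorted (with $ < everything):
  sorted[0] = $uzrwswvquqqyxuzysqswss  (last char: 's')
  sorted[1] = qqyxuzysqswss$uzrwswvqu  (last char: 'u')
  sorted[2] = qswss$uzrwswvquqqyxuzys  (last char: 's')
  sorted[3] = quqqyxuzysqswss$uzrwswv  (last char: 'v')
  sorted[4] = qyxuzysqswss$uzrwswvquq  (last char: 'q')
  sorted[5] = rwswvquqqyxuzysqswss$uz  (last char: 'z')
  sorted[6] = s$uzrwswvquqqyxuzysqsws  (last char: 's')
  sorted[7] = sqswss$uzrwswvquqqyxuzy  (last char: 'y')
  sorted[8] = ss$uzrwswvquqqyxuzysqsw  (last char: 'w')
  sorted[9] = swss$uzrwswvquqqyxuzysq  (last char: 'q')
  sorted[10] = swvquqqyxuzysqswss$uzrw  (last char: 'w')
  sorted[11] = uqqyxuzysqswss$uzrwswvq  (last char: 'q')
  sorted[12] = uzrwswvquqqyxuzysqswss$  (last char: '$')
  sorted[13] = uzysqswss$uzrwswvquqqyx  (last char: 'x')
  sorted[14] = vquqqyxuzysqswss$uzrwsw  (last char: 'w')
  sorted[15] = wss$uzrwswvquqqyxuzysqs  (last char: 's')
  sorted[16] = wswvquqqyxuzysqswss$uzr  (last char: 'r')
  sorted[17] = wvquqqyxuzysqswss$uzrws  (last char: 's')
  sorted[18] = xuzysqswss$uzrwswvquqqy  (last char: 'y')
  sorted[19] = ysqswss$uzrwswvquqqyxuz  (last char: 'z')
  sorted[20] = yxuzysqswss$uzrwswvquqq  (last char: 'q')
  sorted[21] = zrwswvquqqyxuzysqswss$u  (last char: 'u')
  sorted[22] = zysqswss$uzrwswvquqqyxu  (last char: 'u')
Last column: susvqzsywqwq$xwsrsyzquu
Original string S is at sorted index 12

Answer: susvqzsywqwq$xwsrsyzquu
12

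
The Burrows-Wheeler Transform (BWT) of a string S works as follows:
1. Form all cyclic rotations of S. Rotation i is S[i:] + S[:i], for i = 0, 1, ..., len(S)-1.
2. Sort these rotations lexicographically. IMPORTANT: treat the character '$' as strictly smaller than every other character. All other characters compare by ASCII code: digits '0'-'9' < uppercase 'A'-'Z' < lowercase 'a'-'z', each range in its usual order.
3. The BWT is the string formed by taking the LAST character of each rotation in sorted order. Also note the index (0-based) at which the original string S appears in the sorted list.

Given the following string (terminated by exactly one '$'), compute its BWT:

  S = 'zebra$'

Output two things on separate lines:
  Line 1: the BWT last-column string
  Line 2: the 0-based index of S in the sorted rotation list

Answer: arezb$
5

Derivation:
All 6 rotations (rotation i = S[i:]+S[:i]):
  rot[0] = zebra$
  rot[1] = ebra$z
  rot[2] = bra$ze
  rot[3] = ra$zeb
  rot[4] = a$zebr
  rot[5] = $zebra
Sorted (with $ < everything):
  sorted[0] = $zebra  (last char: 'a')
  sorted[1] = a$zebr  (last char: 'r')
  sorted[2] = bra$ze  (last char: 'e')
  sorted[3] = ebra$z  (last char: 'z')
  sorted[4] = ra$zeb  (last char: 'b')
  sorted[5] = zebra$  (last char: '$')
Last column: arezb$
Original string S is at sorted index 5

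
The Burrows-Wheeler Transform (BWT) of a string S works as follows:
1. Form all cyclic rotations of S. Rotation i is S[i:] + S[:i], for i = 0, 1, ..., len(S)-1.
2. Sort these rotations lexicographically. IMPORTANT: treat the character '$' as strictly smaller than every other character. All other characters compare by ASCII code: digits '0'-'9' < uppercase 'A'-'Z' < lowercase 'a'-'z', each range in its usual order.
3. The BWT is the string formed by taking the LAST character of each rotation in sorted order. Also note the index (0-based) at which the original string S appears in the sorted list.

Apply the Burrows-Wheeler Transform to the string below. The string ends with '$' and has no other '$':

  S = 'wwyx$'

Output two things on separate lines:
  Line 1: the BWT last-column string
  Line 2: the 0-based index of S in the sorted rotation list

All 5 rotations (rotation i = S[i:]+S[:i]):
  rot[0] = wwyx$
  rot[1] = wyx$w
  rot[2] = yx$ww
  rot[3] = x$wwy
  rot[4] = $wwyx
Sorted (with $ < everything):
  sorted[0] = $wwyx  (last char: 'x')
  sorted[1] = wwyx$  (last char: '$')
  sorted[2] = wyx$w  (last char: 'w')
  sorted[3] = x$wwy  (last char: 'y')
  sorted[4] = yx$ww  (last char: 'w')
Last column: x$wyw
Original string S is at sorted index 1

Answer: x$wyw
1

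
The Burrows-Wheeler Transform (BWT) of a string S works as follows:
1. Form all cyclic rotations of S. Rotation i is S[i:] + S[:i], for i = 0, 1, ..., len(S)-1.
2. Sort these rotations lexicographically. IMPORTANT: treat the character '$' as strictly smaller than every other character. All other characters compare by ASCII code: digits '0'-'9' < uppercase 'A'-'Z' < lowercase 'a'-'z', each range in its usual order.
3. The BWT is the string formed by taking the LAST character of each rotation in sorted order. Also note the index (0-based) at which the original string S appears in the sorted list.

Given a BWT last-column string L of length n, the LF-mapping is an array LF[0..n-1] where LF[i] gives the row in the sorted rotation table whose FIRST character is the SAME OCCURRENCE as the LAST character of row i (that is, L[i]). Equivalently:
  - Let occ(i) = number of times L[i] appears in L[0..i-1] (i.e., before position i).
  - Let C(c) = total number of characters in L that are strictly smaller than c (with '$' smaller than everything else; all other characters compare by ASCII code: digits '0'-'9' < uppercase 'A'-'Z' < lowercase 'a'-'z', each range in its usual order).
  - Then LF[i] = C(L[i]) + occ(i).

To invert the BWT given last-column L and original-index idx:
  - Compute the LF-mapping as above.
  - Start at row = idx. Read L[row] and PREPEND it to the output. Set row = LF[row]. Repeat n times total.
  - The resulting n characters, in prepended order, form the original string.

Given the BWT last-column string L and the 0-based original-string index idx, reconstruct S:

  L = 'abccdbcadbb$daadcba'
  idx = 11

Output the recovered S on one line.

LF mapping: 1 6 11 12 15 7 13 2 16 8 9 0 17 3 4 18 14 10 5
Walk LF starting at row 11, prepending L[row]:
  step 1: row=11, L[11]='$', prepend. Next row=LF[11]=0
  step 2: row=0, L[0]='a', prepend. Next row=LF[0]=1
  step 3: row=1, L[1]='b', prepend. Next row=LF[1]=6
  step 4: row=6, L[6]='c', prepend. Next row=LF[6]=13
  step 5: row=13, L[13]='a', prepend. Next row=LF[13]=3
  step 6: row=3, L[3]='c', prepend. Next row=LF[3]=12
  step 7: row=12, L[12]='d', prepend. Next row=LF[12]=17
  step 8: row=17, L[17]='b', prepend. Next row=LF[17]=10
  step 9: row=10, L[10]='b', prepend. Next row=LF[10]=9
  step 10: row=9, L[9]='b', prepend. Next row=LF[9]=8
  step 11: row=8, L[8]='d', prepend. Next row=LF[8]=16
  step 12: row=16, L[16]='c', prepend. Next row=LF[16]=14
  step 13: row=14, L[14]='a', prepend. Next row=LF[14]=4
  step 14: row=4, L[4]='d', prepend. Next row=LF[4]=15
  step 15: row=15, L[15]='d', prepend. Next row=LF[15]=18
  step 16: row=18, L[18]='a', prepend. Next row=LF[18]=5
  step 17: row=5, L[5]='b', prepend. Next row=LF[5]=7
  step 18: row=7, L[7]='a', prepend. Next row=LF[7]=2
  step 19: row=2, L[2]='c', prepend. Next row=LF[2]=11
Reversed output: cabaddacdbbbdcacba$

Answer: cabaddacdbbbdcacba$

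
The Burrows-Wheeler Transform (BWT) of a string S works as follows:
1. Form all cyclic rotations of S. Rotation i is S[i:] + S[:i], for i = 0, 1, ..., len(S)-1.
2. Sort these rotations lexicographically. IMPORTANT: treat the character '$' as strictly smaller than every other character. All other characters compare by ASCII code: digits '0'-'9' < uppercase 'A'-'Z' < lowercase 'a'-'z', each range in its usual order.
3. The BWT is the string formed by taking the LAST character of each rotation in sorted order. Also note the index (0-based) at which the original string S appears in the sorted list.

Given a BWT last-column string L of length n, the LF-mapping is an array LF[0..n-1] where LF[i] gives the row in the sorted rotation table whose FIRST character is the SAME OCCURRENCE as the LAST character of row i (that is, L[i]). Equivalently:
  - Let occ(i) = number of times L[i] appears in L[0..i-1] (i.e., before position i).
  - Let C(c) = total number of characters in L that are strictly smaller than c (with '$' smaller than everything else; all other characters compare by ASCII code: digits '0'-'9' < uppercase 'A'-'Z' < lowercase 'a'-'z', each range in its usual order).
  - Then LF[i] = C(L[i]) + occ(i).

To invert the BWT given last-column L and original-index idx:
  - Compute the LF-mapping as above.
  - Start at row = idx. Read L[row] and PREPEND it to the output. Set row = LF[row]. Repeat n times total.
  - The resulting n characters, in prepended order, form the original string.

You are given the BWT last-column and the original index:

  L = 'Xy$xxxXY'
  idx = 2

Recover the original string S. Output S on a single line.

LF mapping: 1 7 0 4 5 6 2 3
Walk LF starting at row 2, prepending L[row]:
  step 1: row=2, L[2]='$', prepend. Next row=LF[2]=0
  step 2: row=0, L[0]='X', prepend. Next row=LF[0]=1
  step 3: row=1, L[1]='y', prepend. Next row=LF[1]=7
  step 4: row=7, L[7]='Y', prepend. Next row=LF[7]=3
  step 5: row=3, L[3]='x', prepend. Next row=LF[3]=4
  step 6: row=4, L[4]='x', prepend. Next row=LF[4]=5
  step 7: row=5, L[5]='x', prepend. Next row=LF[5]=6
  step 8: row=6, L[6]='X', prepend. Next row=LF[6]=2
Reversed output: XxxxYyX$

Answer: XxxxYyX$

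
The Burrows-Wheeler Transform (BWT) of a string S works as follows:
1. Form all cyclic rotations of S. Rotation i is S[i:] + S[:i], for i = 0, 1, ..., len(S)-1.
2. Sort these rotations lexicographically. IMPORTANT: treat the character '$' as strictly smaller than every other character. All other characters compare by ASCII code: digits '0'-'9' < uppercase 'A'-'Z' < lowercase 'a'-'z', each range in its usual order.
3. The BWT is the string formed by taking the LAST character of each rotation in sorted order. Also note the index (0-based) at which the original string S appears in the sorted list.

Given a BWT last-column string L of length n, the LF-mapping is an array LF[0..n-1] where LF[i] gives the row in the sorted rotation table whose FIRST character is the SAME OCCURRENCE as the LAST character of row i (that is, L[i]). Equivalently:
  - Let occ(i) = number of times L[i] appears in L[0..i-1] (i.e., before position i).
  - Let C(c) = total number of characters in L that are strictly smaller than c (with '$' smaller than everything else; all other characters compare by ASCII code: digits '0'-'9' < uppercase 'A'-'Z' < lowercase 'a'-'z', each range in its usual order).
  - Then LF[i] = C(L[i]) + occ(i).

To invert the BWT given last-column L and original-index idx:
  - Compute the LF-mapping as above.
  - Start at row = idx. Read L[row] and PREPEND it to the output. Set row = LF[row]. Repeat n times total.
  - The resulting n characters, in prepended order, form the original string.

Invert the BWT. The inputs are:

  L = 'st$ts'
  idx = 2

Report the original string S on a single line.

LF mapping: 1 3 0 4 2
Walk LF starting at row 2, prepending L[row]:
  step 1: row=2, L[2]='$', prepend. Next row=LF[2]=0
  step 2: row=0, L[0]='s', prepend. Next row=LF[0]=1
  step 3: row=1, L[1]='t', prepend. Next row=LF[1]=3
  step 4: row=3, L[3]='t', prepend. Next row=LF[3]=4
  step 5: row=4, L[4]='s', prepend. Next row=LF[4]=2
Reversed output: stts$

Answer: stts$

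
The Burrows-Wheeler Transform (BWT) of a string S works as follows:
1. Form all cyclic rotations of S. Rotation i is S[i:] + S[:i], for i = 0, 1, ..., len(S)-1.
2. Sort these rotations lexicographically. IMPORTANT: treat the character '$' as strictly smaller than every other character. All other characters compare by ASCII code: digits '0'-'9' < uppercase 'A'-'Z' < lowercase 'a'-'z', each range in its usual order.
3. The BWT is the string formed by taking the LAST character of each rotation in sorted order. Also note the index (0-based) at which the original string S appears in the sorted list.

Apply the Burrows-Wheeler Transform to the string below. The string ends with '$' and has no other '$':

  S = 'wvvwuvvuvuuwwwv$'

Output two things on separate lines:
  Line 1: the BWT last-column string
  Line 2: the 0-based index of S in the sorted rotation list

Answer: vvvwuwuvuwvvw$wu
13

Derivation:
All 16 rotations (rotation i = S[i:]+S[:i]):
  rot[0] = wvvwuvvuvuuwwwv$
  rot[1] = vvwuvvuvuuwwwv$w
  rot[2] = vwuvvuvuuwwwv$wv
  rot[3] = wuvvuvuuwwwv$wvv
  rot[4] = uvvuvuuwwwv$wvvw
  rot[5] = vvuvuuwwwv$wvvwu
  rot[6] = vuvuuwwwv$wvvwuv
  rot[7] = uvuuwwwv$wvvwuvv
  rot[8] = vuuwwwv$wvvwuvvu
  rot[9] = uuwwwv$wvvwuvvuv
  rot[10] = uwwwv$wvvwuvvuvu
  rot[11] = wwwv$wvvwuvvuvuu
  rot[12] = wwv$wvvwuvvuvuuw
  rot[13] = wv$wvvwuvvuvuuww
  rot[14] = v$wvvwuvvuvuuwww
  rot[15] = $wvvwuvvuvuuwwwv
Sorted (with $ < everything):
  sorted[0] = $wvvwuvvuvuuwwwv  (last char: 'v')
  sorted[1] = uuwwwv$wvvwuvvuv  (last char: 'v')
  sorted[2] = uvuuwwwv$wvvwuvv  (last char: 'v')
  sorted[3] = uvvuvuuwwwv$wvvw  (last char: 'w')
  sorted[4] = uwwwv$wvvwuvvuvu  (last char: 'u')
  sorted[5] = v$wvvwuvvuvuuwww  (last char: 'w')
  sorted[6] = vuuwwwv$wvvwuvvu  (last char: 'u')
  sorted[7] = vuvuuwwwv$wvvwuv  (last char: 'v')
  sorted[8] = vvuvuuwwwv$wvvwu  (last char: 'u')
  sorted[9] = vvwuvvuvuuwwwv$w  (last char: 'w')
  sorted[10] = vwuvvuvuuwwwv$wv  (last char: 'v')
  sorted[11] = wuvvuvuuwwwv$wvv  (last char: 'v')
  sorted[12] = wv$wvvwuvvuvuuww  (last char: 'w')
  sorted[13] = wvvwuvvuvuuwwwv$  (last char: '$')
  sorted[14] = wwv$wvvwuvvuvuuw  (last char: 'w')
  sorted[15] = wwwv$wvvwuvvuvuu  (last char: 'u')
Last column: vvvwuwuvuwvvw$wu
Original string S is at sorted index 13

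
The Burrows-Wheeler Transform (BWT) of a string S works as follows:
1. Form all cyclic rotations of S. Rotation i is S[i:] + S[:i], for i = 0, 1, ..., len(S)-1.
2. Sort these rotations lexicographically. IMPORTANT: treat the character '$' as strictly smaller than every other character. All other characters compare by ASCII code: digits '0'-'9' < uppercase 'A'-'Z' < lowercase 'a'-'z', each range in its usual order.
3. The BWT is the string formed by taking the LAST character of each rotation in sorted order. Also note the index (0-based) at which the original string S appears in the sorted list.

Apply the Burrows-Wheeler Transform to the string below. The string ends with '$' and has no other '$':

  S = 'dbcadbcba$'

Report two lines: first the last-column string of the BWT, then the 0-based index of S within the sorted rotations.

Answer: abccddbb$a
8

Derivation:
All 10 rotations (rotation i = S[i:]+S[:i]):
  rot[0] = dbcadbcba$
  rot[1] = bcadbcba$d
  rot[2] = cadbcba$db
  rot[3] = adbcba$dbc
  rot[4] = dbcba$dbca
  rot[5] = bcba$dbcad
  rot[6] = cba$dbcadb
  rot[7] = ba$dbcadbc
  rot[8] = a$dbcadbcb
  rot[9] = $dbcadbcba
Sorted (with $ < everything):
  sorted[0] = $dbcadbcba  (last char: 'a')
  sorted[1] = a$dbcadbcb  (last char: 'b')
  sorted[2] = adbcba$dbc  (last char: 'c')
  sorted[3] = ba$dbcadbc  (last char: 'c')
  sorted[4] = bcadbcba$d  (last char: 'd')
  sorted[5] = bcba$dbcad  (last char: 'd')
  sorted[6] = cadbcba$db  (last char: 'b')
  sorted[7] = cba$dbcadb  (last char: 'b')
  sorted[8] = dbcadbcba$  (last char: '$')
  sorted[9] = dbcba$dbca  (last char: 'a')
Last column: abccddbb$a
Original string S is at sorted index 8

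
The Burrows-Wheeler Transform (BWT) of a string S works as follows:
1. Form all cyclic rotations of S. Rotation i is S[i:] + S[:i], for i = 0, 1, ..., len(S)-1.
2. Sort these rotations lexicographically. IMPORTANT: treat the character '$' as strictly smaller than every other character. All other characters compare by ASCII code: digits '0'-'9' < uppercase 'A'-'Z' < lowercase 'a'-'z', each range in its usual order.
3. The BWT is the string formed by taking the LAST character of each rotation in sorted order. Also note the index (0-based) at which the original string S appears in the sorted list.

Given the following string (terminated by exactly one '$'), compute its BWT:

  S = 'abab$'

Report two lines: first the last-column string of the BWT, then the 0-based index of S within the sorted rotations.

All 5 rotations (rotation i = S[i:]+S[:i]):
  rot[0] = abab$
  rot[1] = bab$a
  rot[2] = ab$ab
  rot[3] = b$aba
  rot[4] = $abab
Sorted (with $ < everything):
  sorted[0] = $abab  (last char: 'b')
  sorted[1] = ab$ab  (last char: 'b')
  sorted[2] = abab$  (last char: '$')
  sorted[3] = b$aba  (last char: 'a')
  sorted[4] = bab$a  (last char: 'a')
Last column: bb$aa
Original string S is at sorted index 2

Answer: bb$aa
2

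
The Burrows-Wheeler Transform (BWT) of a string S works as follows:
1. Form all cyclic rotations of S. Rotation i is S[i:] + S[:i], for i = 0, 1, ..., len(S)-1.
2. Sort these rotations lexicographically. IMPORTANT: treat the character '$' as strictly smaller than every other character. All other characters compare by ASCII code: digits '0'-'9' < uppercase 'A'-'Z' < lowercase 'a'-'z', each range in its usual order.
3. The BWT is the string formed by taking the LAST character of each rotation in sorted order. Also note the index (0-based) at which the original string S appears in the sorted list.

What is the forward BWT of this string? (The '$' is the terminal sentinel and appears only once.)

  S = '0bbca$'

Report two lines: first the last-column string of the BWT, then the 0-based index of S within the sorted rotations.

Answer: a$c0bb
1

Derivation:
All 6 rotations (rotation i = S[i:]+S[:i]):
  rot[0] = 0bbca$
  rot[1] = bbca$0
  rot[2] = bca$0b
  rot[3] = ca$0bb
  rot[4] = a$0bbc
  rot[5] = $0bbca
Sorted (with $ < everything):
  sorted[0] = $0bbca  (last char: 'a')
  sorted[1] = 0bbca$  (last char: '$')
  sorted[2] = a$0bbc  (last char: 'c')
  sorted[3] = bbca$0  (last char: '0')
  sorted[4] = bca$0b  (last char: 'b')
  sorted[5] = ca$0bb  (last char: 'b')
Last column: a$c0bb
Original string S is at sorted index 1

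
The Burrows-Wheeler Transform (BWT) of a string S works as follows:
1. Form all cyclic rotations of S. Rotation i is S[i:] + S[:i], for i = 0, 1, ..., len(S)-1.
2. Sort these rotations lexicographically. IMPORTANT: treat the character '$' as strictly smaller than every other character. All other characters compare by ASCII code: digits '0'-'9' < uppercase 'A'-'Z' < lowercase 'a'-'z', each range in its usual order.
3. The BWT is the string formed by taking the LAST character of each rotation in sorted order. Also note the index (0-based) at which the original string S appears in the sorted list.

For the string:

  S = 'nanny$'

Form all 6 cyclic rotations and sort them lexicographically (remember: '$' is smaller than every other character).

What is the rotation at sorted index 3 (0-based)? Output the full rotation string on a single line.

All 6 rotations (rotation i = S[i:]+S[:i]):
  rot[0] = nanny$
  rot[1] = anny$n
  rot[2] = nny$na
  rot[3] = ny$nan
  rot[4] = y$nann
  rot[5] = $nanny
Sorted (with $ < everything):
  sorted[0] = $nanny
  sorted[1] = anny$n
  sorted[2] = nanny$
  sorted[3] = nny$na
  sorted[4] = ny$nan
  sorted[5] = y$nann
sorted[3] = nny$na

Answer: nny$na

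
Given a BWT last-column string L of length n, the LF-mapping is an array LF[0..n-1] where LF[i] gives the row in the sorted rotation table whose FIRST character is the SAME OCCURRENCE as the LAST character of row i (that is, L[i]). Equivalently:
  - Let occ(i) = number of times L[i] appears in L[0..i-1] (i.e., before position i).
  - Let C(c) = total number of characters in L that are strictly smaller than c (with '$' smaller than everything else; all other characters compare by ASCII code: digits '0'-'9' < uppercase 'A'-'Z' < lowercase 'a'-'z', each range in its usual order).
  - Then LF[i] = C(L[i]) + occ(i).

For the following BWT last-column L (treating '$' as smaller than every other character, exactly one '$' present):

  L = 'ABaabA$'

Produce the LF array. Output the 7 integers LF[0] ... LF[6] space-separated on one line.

Char counts: '$':1, 'A':2, 'B':1, 'a':2, 'b':1
C (first-col start): C('$')=0, C('A')=1, C('B')=3, C('a')=4, C('b')=6
L[0]='A': occ=0, LF[0]=C('A')+0=1+0=1
L[1]='B': occ=0, LF[1]=C('B')+0=3+0=3
L[2]='a': occ=0, LF[2]=C('a')+0=4+0=4
L[3]='a': occ=1, LF[3]=C('a')+1=4+1=5
L[4]='b': occ=0, LF[4]=C('b')+0=6+0=6
L[5]='A': occ=1, LF[5]=C('A')+1=1+1=2
L[6]='$': occ=0, LF[6]=C('$')+0=0+0=0

Answer: 1 3 4 5 6 2 0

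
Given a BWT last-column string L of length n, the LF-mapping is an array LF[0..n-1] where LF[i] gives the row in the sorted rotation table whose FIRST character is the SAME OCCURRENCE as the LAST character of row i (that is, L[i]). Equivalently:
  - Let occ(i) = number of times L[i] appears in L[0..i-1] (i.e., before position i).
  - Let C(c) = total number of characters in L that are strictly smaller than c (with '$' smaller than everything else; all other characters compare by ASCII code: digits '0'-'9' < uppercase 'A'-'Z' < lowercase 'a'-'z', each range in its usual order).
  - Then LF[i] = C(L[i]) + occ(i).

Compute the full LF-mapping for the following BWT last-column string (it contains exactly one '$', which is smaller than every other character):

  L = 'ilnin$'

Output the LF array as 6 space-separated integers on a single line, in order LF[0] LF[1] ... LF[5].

Answer: 1 3 4 2 5 0

Derivation:
Char counts: '$':1, 'i':2, 'l':1, 'n':2
C (first-col start): C('$')=0, C('i')=1, C('l')=3, C('n')=4
L[0]='i': occ=0, LF[0]=C('i')+0=1+0=1
L[1]='l': occ=0, LF[1]=C('l')+0=3+0=3
L[2]='n': occ=0, LF[2]=C('n')+0=4+0=4
L[3]='i': occ=1, LF[3]=C('i')+1=1+1=2
L[4]='n': occ=1, LF[4]=C('n')+1=4+1=5
L[5]='$': occ=0, LF[5]=C('$')+0=0+0=0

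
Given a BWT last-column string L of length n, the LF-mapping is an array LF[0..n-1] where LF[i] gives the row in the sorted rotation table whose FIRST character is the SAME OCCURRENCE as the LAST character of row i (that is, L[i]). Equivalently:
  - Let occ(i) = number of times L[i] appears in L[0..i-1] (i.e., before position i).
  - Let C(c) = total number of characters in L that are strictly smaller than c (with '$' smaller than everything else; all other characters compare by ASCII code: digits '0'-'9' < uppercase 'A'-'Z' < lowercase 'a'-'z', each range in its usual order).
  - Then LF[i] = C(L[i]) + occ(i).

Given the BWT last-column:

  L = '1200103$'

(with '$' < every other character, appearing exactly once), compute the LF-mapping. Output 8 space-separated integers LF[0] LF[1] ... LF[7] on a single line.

Char counts: '$':1, '0':3, '1':2, '2':1, '3':1
C (first-col start): C('$')=0, C('0')=1, C('1')=4, C('2')=6, C('3')=7
L[0]='1': occ=0, LF[0]=C('1')+0=4+0=4
L[1]='2': occ=0, LF[1]=C('2')+0=6+0=6
L[2]='0': occ=0, LF[2]=C('0')+0=1+0=1
L[3]='0': occ=1, LF[3]=C('0')+1=1+1=2
L[4]='1': occ=1, LF[4]=C('1')+1=4+1=5
L[5]='0': occ=2, LF[5]=C('0')+2=1+2=3
L[6]='3': occ=0, LF[6]=C('3')+0=7+0=7
L[7]='$': occ=0, LF[7]=C('$')+0=0+0=0

Answer: 4 6 1 2 5 3 7 0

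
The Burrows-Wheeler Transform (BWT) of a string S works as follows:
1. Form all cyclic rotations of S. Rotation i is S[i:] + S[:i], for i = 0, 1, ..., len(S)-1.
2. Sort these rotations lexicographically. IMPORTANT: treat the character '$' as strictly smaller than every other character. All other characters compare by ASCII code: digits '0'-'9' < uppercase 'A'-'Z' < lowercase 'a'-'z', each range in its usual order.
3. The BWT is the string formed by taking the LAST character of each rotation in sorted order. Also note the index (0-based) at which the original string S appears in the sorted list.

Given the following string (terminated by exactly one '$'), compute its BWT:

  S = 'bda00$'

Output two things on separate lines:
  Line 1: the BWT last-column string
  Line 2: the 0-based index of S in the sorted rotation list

Answer: 00ad$b
4

Derivation:
All 6 rotations (rotation i = S[i:]+S[:i]):
  rot[0] = bda00$
  rot[1] = da00$b
  rot[2] = a00$bd
  rot[3] = 00$bda
  rot[4] = 0$bda0
  rot[5] = $bda00
Sorted (with $ < everything):
  sorted[0] = $bda00  (last char: '0')
  sorted[1] = 0$bda0  (last char: '0')
  sorted[2] = 00$bda  (last char: 'a')
  sorted[3] = a00$bd  (last char: 'd')
  sorted[4] = bda00$  (last char: '$')
  sorted[5] = da00$b  (last char: 'b')
Last column: 00ad$b
Original string S is at sorted index 4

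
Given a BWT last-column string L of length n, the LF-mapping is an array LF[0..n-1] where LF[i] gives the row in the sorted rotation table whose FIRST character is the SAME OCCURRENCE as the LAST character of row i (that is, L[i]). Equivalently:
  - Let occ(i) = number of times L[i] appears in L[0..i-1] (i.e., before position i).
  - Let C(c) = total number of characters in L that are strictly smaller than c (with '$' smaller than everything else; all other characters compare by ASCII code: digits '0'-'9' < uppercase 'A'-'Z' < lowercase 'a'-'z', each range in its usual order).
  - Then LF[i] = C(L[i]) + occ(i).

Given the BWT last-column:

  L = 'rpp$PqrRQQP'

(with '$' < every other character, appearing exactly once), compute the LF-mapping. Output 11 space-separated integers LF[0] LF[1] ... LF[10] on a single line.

Char counts: '$':1, 'P':2, 'Q':2, 'R':1, 'p':2, 'q':1, 'r':2
C (first-col start): C('$')=0, C('P')=1, C('Q')=3, C('R')=5, C('p')=6, C('q')=8, C('r')=9
L[0]='r': occ=0, LF[0]=C('r')+0=9+0=9
L[1]='p': occ=0, LF[1]=C('p')+0=6+0=6
L[2]='p': occ=1, LF[2]=C('p')+1=6+1=7
L[3]='$': occ=0, LF[3]=C('$')+0=0+0=0
L[4]='P': occ=0, LF[4]=C('P')+0=1+0=1
L[5]='q': occ=0, LF[5]=C('q')+0=8+0=8
L[6]='r': occ=1, LF[6]=C('r')+1=9+1=10
L[7]='R': occ=0, LF[7]=C('R')+0=5+0=5
L[8]='Q': occ=0, LF[8]=C('Q')+0=3+0=3
L[9]='Q': occ=1, LF[9]=C('Q')+1=3+1=4
L[10]='P': occ=1, LF[10]=C('P')+1=1+1=2

Answer: 9 6 7 0 1 8 10 5 3 4 2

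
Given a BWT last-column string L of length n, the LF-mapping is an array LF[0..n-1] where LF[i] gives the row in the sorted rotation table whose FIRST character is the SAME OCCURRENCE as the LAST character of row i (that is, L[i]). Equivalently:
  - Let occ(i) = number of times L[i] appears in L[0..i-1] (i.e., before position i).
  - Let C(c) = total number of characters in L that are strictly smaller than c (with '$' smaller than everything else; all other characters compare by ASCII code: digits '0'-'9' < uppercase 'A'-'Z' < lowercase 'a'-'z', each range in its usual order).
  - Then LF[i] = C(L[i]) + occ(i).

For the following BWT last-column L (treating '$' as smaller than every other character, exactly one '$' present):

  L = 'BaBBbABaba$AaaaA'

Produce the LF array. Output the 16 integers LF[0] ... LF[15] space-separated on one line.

Answer: 4 8 5 6 14 1 7 9 15 10 0 2 11 12 13 3

Derivation:
Char counts: '$':1, 'A':3, 'B':4, 'a':6, 'b':2
C (first-col start): C('$')=0, C('A')=1, C('B')=4, C('a')=8, C('b')=14
L[0]='B': occ=0, LF[0]=C('B')+0=4+0=4
L[1]='a': occ=0, LF[1]=C('a')+0=8+0=8
L[2]='B': occ=1, LF[2]=C('B')+1=4+1=5
L[3]='B': occ=2, LF[3]=C('B')+2=4+2=6
L[4]='b': occ=0, LF[4]=C('b')+0=14+0=14
L[5]='A': occ=0, LF[5]=C('A')+0=1+0=1
L[6]='B': occ=3, LF[6]=C('B')+3=4+3=7
L[7]='a': occ=1, LF[7]=C('a')+1=8+1=9
L[8]='b': occ=1, LF[8]=C('b')+1=14+1=15
L[9]='a': occ=2, LF[9]=C('a')+2=8+2=10
L[10]='$': occ=0, LF[10]=C('$')+0=0+0=0
L[11]='A': occ=1, LF[11]=C('A')+1=1+1=2
L[12]='a': occ=3, LF[12]=C('a')+3=8+3=11
L[13]='a': occ=4, LF[13]=C('a')+4=8+4=12
L[14]='a': occ=5, LF[14]=C('a')+5=8+5=13
L[15]='A': occ=2, LF[15]=C('A')+2=1+2=3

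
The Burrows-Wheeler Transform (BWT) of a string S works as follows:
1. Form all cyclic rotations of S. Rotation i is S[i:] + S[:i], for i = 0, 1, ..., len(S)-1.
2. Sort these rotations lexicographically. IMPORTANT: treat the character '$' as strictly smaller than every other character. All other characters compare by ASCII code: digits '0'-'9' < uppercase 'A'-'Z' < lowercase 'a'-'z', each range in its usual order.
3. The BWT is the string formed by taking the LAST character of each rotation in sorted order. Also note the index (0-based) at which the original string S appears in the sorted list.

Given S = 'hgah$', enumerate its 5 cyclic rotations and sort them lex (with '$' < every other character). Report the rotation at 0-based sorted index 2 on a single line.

All 5 rotations (rotation i = S[i:]+S[:i]):
  rot[0] = hgah$
  rot[1] = gah$h
  rot[2] = ah$hg
  rot[3] = h$hga
  rot[4] = $hgah
Sorted (with $ < everything):
  sorted[0] = $hgah
  sorted[1] = ah$hg
  sorted[2] = gah$h
  sorted[3] = h$hga
  sorted[4] = hgah$
sorted[2] = gah$h

Answer: gah$h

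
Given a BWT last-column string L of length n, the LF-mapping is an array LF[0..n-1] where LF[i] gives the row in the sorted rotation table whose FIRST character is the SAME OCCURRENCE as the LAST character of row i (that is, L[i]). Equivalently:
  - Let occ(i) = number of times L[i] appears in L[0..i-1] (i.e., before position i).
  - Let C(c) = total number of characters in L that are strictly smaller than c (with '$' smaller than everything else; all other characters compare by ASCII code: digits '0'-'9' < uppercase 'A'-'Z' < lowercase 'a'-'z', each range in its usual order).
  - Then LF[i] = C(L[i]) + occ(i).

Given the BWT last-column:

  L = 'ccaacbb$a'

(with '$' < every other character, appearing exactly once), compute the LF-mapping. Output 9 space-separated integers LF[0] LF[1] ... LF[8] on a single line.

Char counts: '$':1, 'a':3, 'b':2, 'c':3
C (first-col start): C('$')=0, C('a')=1, C('b')=4, C('c')=6
L[0]='c': occ=0, LF[0]=C('c')+0=6+0=6
L[1]='c': occ=1, LF[1]=C('c')+1=6+1=7
L[2]='a': occ=0, LF[2]=C('a')+0=1+0=1
L[3]='a': occ=1, LF[3]=C('a')+1=1+1=2
L[4]='c': occ=2, LF[4]=C('c')+2=6+2=8
L[5]='b': occ=0, LF[5]=C('b')+0=4+0=4
L[6]='b': occ=1, LF[6]=C('b')+1=4+1=5
L[7]='$': occ=0, LF[7]=C('$')+0=0+0=0
L[8]='a': occ=2, LF[8]=C('a')+2=1+2=3

Answer: 6 7 1 2 8 4 5 0 3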